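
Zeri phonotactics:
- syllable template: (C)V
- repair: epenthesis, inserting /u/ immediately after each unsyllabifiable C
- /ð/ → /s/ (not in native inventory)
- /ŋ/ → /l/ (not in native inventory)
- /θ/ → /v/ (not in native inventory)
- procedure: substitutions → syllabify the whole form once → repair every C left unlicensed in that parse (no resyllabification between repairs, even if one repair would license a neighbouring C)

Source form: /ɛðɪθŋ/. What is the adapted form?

Substitution: /ð/ → /s/, /θ/ → /v/, /ŋ/ → /l/, giving /ɛsɪvl/.
The consonants /v/, /l/ cannot be parsed into a legal (C)V syllable (no codas are permitted; onsets are limited to one consonant).
Each unlicensed consonant becomes the onset of a new syllable: /v/ → /vu/, /l/ → /lu/.

ɛsɪvulu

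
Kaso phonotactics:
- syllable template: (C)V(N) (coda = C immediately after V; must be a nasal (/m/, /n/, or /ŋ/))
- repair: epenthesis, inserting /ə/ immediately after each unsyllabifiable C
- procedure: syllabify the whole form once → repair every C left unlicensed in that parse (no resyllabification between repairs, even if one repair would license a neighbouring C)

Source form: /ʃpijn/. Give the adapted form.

Under (C)V(N), the unsyllabifiable consonants are /ʃ/, /j/, /n/ (only a nasal (/m/, /n/, or /ŋ/) is licensed in coda position; onsets are limited to one consonant).
Epenthesis after each stranded consonant: /ʃ/ → /ʃə/, /j/ → /jə/, /n/ → /nə/.

ʃəpijənə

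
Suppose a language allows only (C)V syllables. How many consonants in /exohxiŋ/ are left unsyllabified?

Syllabifying with onset maximization leaves /h/, /ŋ/ stranded (no codas are permitted; onsets are limited to one consonant).

2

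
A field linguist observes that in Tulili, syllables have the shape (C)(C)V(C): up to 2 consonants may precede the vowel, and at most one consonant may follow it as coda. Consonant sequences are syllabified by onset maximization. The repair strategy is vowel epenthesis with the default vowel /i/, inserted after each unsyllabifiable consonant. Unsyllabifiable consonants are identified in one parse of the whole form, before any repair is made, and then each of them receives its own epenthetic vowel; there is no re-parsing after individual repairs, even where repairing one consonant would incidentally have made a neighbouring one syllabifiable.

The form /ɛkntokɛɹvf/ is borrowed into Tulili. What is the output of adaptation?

Syllabifying with onset maximization leaves /v/, /f/ stranded (at most one coda consonant is licensed; onsets may contain at most 2 consonants).
Each unlicensed consonant becomes the onset of a new syllable: /v/ → /vi/, /f/ → /fi/.

ɛkntokɛɹvifi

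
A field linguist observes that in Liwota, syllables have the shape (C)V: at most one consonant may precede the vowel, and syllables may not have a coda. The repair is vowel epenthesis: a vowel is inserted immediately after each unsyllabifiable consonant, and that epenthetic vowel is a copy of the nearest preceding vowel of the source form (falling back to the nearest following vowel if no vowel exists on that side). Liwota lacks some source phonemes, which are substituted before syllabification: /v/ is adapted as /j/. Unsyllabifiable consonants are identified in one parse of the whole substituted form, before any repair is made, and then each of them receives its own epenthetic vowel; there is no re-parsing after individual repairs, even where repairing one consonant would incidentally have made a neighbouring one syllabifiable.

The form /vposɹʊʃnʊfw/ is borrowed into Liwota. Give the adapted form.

Substitution: /v/ → /j/, giving /jposɹʊʃnʊfw/.
The consonants /j/, /s/, /ʃ/, /f/, /w/ cannot be parsed into a legal (C)V syllable (no codas are permitted; onsets are limited to one consonant).
Epenthesis after each stranded consonant: /j/ → /jo/, /s/ → /so/, /ʃ/ → /ʃʊ/, /f/ → /fʊ/, /w/ → /wʊ/.

joposoɹʊʃʊnʊfʊwʊ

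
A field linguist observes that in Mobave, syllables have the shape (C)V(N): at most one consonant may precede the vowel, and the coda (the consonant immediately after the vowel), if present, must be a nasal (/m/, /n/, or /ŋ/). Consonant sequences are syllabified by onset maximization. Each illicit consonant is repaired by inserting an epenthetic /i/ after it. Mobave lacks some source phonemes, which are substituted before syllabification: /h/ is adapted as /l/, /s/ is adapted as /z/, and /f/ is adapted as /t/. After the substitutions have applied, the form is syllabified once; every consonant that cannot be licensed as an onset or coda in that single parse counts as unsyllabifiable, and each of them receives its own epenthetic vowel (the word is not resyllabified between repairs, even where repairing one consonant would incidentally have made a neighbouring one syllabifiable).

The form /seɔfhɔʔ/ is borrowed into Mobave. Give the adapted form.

zeɔtilɔʔi

Substitution: /s/ → /z/, /f/ → /t/, /h/ → /l/, giving /zeɔtlɔʔ/.
Syllabifying with onset maximization leaves /t/, /ʔ/ stranded (only a nasal (/m/, /n/, or /ŋ/) is licensed in coda position; onsets are limited to one consonant).
Inserting the epenthetic vowel yields /t/ → /ti/, /ʔ/ → /ʔi/.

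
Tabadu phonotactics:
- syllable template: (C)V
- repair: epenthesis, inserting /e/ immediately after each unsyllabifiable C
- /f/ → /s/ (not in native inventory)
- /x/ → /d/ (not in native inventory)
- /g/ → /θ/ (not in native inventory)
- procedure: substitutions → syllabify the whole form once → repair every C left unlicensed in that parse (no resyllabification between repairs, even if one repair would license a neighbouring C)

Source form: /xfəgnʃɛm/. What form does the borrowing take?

Substitution: /x/ → /d/, /f/ → /s/, /g/ → /θ/, giving /dsəθnʃɛm/.
Syllabifying with onset maximization leaves /d/, /θ/, /n/, /m/ stranded (no codas are permitted; onsets are limited to one consonant).
Inserting the epenthetic vowel yields /d/ → /de/, /θ/ → /θe/, /n/ → /ne/, /m/ → /me/.

desəθeneʃɛme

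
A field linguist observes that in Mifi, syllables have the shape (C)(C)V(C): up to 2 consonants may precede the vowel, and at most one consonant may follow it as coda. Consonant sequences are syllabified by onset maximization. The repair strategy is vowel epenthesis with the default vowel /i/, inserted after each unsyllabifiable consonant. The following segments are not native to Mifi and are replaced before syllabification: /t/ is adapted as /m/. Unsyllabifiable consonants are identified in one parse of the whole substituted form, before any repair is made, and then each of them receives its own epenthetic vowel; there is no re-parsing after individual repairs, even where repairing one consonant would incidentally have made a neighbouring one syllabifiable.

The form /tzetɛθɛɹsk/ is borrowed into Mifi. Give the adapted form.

Substitution: /t/ → /m/, giving /mzemɛθɛɹsk/.
Under (C)(C)V(C), the unsyllabifiable consonants are /s/, /k/ (at most one coda consonant is licensed; onsets may contain at most 2 consonants).
Inserting the epenthetic vowel yields /s/ → /si/, /k/ → /ki/.

mzemɛθɛɹsiki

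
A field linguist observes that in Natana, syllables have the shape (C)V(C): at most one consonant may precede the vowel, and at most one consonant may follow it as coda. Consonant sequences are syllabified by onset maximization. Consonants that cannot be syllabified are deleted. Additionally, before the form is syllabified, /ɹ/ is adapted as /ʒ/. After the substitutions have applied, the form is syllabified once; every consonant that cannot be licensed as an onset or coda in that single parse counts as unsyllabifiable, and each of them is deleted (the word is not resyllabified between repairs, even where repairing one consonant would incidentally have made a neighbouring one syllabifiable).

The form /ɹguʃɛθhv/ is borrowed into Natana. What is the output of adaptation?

Substitution: /ɹ/ → /ʒ/, giving /ʒguʃɛθhv/.
Syllabifying with onset maximization leaves /ʒ/, /h/, /v/ stranded (at most one coda consonant is licensed; onsets are limited to one consonant).
Deleting the stranded consonants removes /ʒ/, /h/, /v/.

guʃɛθ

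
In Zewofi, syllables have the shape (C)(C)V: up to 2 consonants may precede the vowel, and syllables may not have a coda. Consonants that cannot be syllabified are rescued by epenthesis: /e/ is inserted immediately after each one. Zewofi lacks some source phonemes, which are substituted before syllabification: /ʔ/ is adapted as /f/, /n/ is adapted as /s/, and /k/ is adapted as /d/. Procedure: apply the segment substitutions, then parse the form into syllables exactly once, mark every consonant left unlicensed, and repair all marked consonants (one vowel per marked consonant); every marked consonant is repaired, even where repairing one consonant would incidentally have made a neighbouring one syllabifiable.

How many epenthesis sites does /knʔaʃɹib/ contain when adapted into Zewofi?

2

After substitution the input is /dsfaʃɹib/.
The unsyllabifiable consonants are /d/, /b/; each receives one epenthetic vowel.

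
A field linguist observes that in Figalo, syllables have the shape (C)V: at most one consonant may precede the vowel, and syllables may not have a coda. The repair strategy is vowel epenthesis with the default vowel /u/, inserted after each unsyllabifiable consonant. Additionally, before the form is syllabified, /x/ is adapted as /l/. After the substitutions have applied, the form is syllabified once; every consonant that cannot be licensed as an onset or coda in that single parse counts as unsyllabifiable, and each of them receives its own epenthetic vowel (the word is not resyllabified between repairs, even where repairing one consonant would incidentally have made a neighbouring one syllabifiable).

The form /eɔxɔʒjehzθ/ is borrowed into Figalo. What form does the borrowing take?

eɔlɔʒujehuzuθu

Substitution: /x/ → /l/, giving /eɔlɔʒjehzθ/.
The consonants /ʒ/, /h/, /z/, /θ/ cannot be parsed into a legal (C)V syllable (no codas are permitted; onsets are limited to one consonant).
Each unlicensed consonant becomes the onset of a new syllable: /ʒ/ → /ʒu/, /h/ → /hu/, /z/ → /zu/, /θ/ → /θu/.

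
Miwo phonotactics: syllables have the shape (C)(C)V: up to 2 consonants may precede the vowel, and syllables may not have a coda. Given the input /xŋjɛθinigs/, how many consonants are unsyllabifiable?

The consonants /x/, /g/, /s/ cannot be parsed into a legal (C)(C)V syllable (no codas are permitted; onsets may contain at most 2 consonants).

3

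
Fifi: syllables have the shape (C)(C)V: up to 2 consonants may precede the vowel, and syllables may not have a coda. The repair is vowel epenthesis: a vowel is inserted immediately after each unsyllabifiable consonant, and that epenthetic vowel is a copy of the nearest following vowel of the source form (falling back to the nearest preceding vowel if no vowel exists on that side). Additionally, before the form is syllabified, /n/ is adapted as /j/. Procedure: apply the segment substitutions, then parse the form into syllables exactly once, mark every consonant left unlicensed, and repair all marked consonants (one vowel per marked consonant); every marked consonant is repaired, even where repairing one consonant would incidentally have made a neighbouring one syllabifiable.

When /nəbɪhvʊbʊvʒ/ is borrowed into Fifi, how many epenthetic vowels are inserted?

After substitution the input is /jəbɪhvʊbʊvʒ/.
The unsyllabifiable consonants are /v/, /ʒ/; each receives one epenthetic vowel.

2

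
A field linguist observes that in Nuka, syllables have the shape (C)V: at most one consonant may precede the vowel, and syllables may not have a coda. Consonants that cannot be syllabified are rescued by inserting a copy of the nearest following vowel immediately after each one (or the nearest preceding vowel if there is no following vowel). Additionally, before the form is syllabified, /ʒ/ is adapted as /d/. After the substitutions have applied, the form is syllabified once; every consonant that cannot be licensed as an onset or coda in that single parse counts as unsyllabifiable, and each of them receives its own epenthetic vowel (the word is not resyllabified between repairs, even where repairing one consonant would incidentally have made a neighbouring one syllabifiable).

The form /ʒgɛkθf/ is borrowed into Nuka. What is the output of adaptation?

Substitution: /ʒ/ → /d/, giving /dgɛkθf/.
Syllabifying with onset maximization leaves /d/, /k/, /θ/, /f/ stranded (no codas are permitted; onsets are limited to one consonant).
Inserting the epenthetic vowel yields /d/ → /dɛ/, /k/ → /kɛ/, /θ/ → /θɛ/, /f/ → /fɛ/.

dɛgɛkɛθɛfɛ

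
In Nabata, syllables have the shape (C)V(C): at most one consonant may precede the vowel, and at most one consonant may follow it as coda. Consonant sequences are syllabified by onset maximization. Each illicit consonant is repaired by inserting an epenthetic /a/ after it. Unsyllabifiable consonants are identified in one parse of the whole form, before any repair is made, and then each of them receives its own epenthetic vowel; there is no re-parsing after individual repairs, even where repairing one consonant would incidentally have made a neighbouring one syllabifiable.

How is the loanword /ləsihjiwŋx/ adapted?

The consonants /ŋ/, /x/ cannot be parsed into a legal (C)V(C) syllable (at most one coda consonant is licensed; onsets are limited to one consonant).
Each unlicensed consonant becomes the onset of a new syllable: /ŋ/ → /ŋa/, /x/ → /xa/.

ləsihjiwŋaxa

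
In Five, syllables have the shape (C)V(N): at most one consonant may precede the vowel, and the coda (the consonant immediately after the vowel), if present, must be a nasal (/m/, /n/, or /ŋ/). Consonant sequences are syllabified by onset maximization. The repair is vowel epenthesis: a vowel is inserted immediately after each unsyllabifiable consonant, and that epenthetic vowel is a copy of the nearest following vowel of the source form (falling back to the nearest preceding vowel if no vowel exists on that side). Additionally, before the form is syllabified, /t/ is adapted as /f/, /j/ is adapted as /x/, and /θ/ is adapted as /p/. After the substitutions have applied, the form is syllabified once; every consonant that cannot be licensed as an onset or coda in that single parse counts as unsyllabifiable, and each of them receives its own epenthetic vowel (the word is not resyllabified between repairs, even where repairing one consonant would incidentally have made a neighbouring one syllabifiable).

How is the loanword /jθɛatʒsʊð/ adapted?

Substitution: /j/ → /x/, /θ/ → /p/, /t/ → /f/, giving /xpɛafʒsʊð/.
The consonants /x/, /f/, /ʒ/, /ð/ cannot be parsed into a legal (C)V(N) syllable (only a nasal (/m/, /n/, or /ŋ/) is licensed in coda position; onsets are limited to one consonant).
Each unlicensed consonant becomes the onset of a new syllable: /x/ → /xɛ/, /f/ → /fʊ/, /ʒ/ → /ʒʊ/, /ð/ → /ðʊ/.

xɛpɛafʊʒʊsʊðʊ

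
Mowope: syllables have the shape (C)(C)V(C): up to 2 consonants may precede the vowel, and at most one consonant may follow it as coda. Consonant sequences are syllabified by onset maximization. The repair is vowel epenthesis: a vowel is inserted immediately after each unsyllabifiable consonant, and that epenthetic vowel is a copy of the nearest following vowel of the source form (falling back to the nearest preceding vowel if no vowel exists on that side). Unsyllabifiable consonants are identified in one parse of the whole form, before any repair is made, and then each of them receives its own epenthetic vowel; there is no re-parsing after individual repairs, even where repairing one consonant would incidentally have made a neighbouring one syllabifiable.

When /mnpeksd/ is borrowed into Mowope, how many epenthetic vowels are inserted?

3

The unsyllabifiable consonants are /m/, /s/, /d/; each receives one epenthetic vowel.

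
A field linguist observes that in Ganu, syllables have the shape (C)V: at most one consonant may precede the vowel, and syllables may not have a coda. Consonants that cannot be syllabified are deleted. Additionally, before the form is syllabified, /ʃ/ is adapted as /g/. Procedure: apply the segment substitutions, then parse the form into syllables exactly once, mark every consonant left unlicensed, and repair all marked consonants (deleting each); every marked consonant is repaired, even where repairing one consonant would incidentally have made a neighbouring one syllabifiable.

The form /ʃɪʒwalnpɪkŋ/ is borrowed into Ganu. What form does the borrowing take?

Substitution: /ʃ/ → /g/, giving /gɪʒwalnpɪkŋ/.
The consonants /ʒ/, /l/, /n/, /k/, /ŋ/ cannot be parsed into a legal (C)V syllable (no codas are permitted; onsets are limited to one consonant).
Each unlicensed consonant is deleted: /ʒ/, /l/, /n/, /k/, /ŋ/.

gɪwapɪ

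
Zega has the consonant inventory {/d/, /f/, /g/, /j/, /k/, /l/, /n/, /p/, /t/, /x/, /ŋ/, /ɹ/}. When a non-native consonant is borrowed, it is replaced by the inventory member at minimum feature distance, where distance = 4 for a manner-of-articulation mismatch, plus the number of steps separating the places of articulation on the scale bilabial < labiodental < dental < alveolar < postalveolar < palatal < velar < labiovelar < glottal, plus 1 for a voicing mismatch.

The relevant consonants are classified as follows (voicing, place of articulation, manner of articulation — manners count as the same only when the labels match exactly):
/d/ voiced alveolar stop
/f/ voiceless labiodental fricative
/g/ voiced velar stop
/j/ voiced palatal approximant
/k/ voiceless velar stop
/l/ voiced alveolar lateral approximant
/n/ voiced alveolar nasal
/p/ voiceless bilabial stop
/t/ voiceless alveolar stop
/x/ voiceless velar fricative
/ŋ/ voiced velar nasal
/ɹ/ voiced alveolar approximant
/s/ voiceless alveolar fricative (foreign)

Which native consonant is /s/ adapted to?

/f/ is closest: same manner (fricative), place distance 2 (alveolar→labiodental), same voicing; total 2. Next closest is /x/ at distance 3.

f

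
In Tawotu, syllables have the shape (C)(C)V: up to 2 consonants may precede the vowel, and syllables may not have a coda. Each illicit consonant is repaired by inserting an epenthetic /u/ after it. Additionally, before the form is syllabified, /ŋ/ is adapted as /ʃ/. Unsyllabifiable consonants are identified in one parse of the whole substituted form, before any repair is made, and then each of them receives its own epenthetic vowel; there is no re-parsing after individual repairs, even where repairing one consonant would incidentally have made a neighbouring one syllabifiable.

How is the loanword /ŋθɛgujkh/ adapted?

ʃθɛgujukuhu

Substitution: /ŋ/ → /ʃ/, giving /ʃθɛgujkh/.
Syllabifying with onset maximization leaves /j/, /k/, /h/ stranded (no codas are permitted; onsets may contain at most 2 consonants).
Each unlicensed consonant becomes the onset of a new syllable: /j/ → /ju/, /k/ → /ku/, /h/ → /hu/.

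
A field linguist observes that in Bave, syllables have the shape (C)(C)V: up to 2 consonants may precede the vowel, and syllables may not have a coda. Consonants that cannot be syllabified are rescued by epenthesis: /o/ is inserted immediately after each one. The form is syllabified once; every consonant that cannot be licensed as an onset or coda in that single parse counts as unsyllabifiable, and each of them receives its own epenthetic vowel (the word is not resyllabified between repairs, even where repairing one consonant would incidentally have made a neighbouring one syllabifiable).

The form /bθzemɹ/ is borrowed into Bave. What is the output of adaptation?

boθzemoɹo

Syllabifying with onset maximization leaves /b/, /m/, /ɹ/ stranded (no codas are permitted; onsets may contain at most 2 consonants).
Each unlicensed consonant becomes the onset of a new syllable: /b/ → /bo/, /m/ → /mo/, /ɹ/ → /ɹo/.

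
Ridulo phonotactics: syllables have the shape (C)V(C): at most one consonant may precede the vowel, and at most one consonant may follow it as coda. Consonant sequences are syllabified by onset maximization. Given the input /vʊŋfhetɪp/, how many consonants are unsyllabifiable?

1

The consonants /f/ cannot be parsed into a legal (C)V(C) syllable (at most one coda consonant is licensed; onsets are limited to one consonant).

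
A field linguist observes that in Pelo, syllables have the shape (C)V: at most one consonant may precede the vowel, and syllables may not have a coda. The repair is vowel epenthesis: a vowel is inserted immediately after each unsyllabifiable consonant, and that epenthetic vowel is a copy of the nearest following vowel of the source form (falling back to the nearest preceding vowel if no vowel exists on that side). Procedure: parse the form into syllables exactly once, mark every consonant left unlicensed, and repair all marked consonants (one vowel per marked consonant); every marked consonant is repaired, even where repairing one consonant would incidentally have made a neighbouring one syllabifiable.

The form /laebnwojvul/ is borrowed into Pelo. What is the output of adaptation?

The consonants /b/, /n/, /j/, /l/ cannot be parsed into a legal (C)V syllable (no codas are permitted; onsets are limited to one consonant).
Epenthesis after each stranded consonant: /b/ → /bo/, /n/ → /no/, /j/ → /ju/, /l/ → /lu/.

laebonowojuvulu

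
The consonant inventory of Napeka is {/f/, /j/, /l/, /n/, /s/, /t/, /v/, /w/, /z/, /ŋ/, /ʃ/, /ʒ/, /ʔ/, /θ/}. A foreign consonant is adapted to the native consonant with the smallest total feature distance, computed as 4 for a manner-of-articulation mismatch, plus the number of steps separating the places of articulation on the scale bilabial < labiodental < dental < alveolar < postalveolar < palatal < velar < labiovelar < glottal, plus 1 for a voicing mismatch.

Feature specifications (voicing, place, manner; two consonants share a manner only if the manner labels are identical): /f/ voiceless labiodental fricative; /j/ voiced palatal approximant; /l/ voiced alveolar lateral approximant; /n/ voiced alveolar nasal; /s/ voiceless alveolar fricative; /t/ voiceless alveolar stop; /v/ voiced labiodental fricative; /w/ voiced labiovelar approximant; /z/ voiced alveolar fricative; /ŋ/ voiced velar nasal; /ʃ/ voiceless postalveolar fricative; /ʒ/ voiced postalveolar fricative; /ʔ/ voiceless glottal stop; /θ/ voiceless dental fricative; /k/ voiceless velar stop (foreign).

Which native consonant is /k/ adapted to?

ʔ

/ʔ/ is closest: same manner (stop), place distance 2 (velar→glottal), same voicing; total 2. Next closest is /t/ at distance 3.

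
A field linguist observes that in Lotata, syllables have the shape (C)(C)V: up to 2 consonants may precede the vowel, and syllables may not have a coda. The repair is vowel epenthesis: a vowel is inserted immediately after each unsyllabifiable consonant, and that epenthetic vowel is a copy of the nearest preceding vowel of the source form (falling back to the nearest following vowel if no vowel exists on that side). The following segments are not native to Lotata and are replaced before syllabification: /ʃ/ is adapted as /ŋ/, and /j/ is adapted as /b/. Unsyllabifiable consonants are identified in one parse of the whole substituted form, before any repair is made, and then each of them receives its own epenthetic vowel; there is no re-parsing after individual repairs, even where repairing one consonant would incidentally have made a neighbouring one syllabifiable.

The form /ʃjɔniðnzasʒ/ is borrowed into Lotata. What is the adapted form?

Substitution: /ʃ/ → /ŋ/, /j/ → /b/, giving /ŋbɔniðnzasʒ/.
Syllabifying with onset maximization leaves /ð/, /s/, /ʒ/ stranded (no codas are permitted; onsets may contain at most 2 consonants).
Epenthesis after each stranded consonant: /ð/ → /ði/, /s/ → /sa/, /ʒ/ → /ʒa/.

ŋbɔniðinzasaʒa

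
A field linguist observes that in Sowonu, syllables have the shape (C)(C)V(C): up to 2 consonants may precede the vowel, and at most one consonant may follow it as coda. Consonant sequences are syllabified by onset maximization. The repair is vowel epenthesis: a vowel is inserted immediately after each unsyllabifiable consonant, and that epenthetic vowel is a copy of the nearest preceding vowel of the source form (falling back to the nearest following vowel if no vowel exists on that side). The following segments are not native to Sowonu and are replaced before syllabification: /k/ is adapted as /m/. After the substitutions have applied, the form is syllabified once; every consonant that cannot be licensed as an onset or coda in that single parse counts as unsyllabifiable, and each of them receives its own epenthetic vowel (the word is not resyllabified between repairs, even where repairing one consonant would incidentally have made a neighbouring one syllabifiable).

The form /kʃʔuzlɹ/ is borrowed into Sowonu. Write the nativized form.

Substitution: /k/ → /m/, giving /mʃʔuzlɹ/.
Syllabifying with onset maximization leaves /m/, /l/, /ɹ/ stranded (at most one coda consonant is licensed; onsets may contain at most 2 consonants).
Epenthesis after each stranded consonant: /m/ → /mu/, /l/ → /lu/, /ɹ/ → /ɹu/.

muʃʔuzluɹu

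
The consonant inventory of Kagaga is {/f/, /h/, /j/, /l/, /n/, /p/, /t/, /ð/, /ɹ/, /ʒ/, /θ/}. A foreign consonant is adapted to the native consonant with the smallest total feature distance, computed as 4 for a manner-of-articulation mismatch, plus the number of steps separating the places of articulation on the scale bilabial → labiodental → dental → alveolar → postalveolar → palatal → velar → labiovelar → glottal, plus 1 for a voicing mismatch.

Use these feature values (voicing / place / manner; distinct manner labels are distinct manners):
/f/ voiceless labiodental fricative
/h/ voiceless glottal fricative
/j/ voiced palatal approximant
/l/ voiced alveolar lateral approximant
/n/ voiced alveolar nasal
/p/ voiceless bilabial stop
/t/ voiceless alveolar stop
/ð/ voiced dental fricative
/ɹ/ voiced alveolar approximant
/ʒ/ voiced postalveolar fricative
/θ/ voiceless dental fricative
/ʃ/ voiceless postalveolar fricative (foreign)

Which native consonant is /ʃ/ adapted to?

/ʒ/ is closest: same manner (fricative), place distance 0 (postalveolar→postalveolar), voicing differs (+1); total 1. Next closest is /θ/ at distance 2.

ʒ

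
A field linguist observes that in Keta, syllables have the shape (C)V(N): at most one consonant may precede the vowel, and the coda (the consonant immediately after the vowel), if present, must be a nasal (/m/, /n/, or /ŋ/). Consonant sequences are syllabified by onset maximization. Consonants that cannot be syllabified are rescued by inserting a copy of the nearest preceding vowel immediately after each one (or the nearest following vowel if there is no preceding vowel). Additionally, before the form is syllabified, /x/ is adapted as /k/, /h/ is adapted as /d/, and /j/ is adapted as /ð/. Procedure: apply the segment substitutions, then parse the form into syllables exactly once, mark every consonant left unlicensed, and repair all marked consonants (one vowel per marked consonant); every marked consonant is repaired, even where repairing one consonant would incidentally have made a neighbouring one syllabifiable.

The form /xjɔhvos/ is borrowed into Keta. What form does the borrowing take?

Substitution: /x/ → /k/, /j/ → /ð/, /h/ → /d/, giving /kðɔdvos/.
Under (C)V(N), the unsyllabifiable consonants are /k/, /d/, /s/ (only a nasal (/m/, /n/, or /ŋ/) is licensed in coda position; onsets are limited to one consonant).
Each unlicensed consonant becomes the onset of a new syllable: /k/ → /kɔ/, /d/ → /dɔ/, /s/ → /so/.

kɔðɔdɔvoso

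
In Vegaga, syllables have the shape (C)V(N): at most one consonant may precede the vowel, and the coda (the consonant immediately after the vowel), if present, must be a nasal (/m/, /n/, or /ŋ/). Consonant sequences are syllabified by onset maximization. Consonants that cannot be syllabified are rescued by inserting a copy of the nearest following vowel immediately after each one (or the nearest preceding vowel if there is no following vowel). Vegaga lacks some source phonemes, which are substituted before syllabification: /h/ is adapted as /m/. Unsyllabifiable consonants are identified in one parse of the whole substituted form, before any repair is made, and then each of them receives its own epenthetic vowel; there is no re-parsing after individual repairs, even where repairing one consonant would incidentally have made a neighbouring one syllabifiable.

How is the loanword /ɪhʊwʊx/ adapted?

Substitution: /h/ → /m/, giving /ɪmʊwʊx/.
The consonants /x/ cannot be parsed into a legal (C)V(N) syllable (only a nasal (/m/, /n/, or /ŋ/) is licensed in coda position; onsets are limited to one consonant).
Epenthesis after each stranded consonant: /x/ → /xʊ/.

ɪmʊwʊxʊ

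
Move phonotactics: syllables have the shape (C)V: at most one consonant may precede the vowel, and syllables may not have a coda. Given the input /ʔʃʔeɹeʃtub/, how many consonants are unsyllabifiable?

Syllabifying with onset maximization leaves /ʔ/, /ʃ/, /ʃ/, /b/ stranded (no codas are permitted; onsets are limited to one consonant).

4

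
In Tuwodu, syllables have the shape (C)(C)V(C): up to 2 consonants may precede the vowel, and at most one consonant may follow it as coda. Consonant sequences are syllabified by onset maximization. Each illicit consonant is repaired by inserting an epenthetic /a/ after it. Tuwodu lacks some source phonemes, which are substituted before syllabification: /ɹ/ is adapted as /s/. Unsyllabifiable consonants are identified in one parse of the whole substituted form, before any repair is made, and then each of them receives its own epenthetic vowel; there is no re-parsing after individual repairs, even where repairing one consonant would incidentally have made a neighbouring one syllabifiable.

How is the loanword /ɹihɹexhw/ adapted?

sihsexhawa

Substitution: /ɹ/ → /s/, giving /sihsexhw/.
The consonants /h/, /w/ cannot be parsed into a legal (C)(C)V(C) syllable (at most one coda consonant is licensed; onsets may contain at most 2 consonants).
Epenthesis after each stranded consonant: /h/ → /ha/, /w/ → /wa/.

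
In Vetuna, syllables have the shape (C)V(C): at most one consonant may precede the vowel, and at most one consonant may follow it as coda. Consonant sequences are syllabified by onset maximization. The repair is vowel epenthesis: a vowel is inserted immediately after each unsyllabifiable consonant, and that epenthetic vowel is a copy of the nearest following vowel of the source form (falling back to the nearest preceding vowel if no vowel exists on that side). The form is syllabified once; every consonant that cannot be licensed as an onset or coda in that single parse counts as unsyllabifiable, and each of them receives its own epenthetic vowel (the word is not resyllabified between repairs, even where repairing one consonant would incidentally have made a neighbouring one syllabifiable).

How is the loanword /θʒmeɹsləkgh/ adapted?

θeʒemeɹsələkgəhə

Syllabifying with onset maximization leaves /θ/, /ʒ/, /s/, /g/, /h/ stranded (at most one coda consonant is licensed; onsets are limited to one consonant).
Inserting the epenthetic vowel yields /θ/ → /θe/, /ʒ/ → /ʒe/, /s/ → /sə/, /g/ → /gə/, /h/ → /hə/.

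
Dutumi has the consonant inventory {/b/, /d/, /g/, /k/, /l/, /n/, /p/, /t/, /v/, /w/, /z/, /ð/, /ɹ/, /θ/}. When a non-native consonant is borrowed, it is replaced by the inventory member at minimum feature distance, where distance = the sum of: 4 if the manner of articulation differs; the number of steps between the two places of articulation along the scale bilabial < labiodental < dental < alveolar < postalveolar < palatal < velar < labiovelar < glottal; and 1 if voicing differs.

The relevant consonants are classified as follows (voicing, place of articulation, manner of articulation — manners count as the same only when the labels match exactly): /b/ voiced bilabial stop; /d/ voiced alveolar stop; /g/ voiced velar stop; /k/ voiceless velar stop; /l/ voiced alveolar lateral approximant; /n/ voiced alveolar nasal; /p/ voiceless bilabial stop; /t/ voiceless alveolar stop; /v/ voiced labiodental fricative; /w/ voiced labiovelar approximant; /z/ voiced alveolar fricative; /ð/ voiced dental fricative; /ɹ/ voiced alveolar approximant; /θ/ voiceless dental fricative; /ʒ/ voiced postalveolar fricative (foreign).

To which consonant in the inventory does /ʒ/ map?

/z/ is closest: same manner (fricative), place distance 1 (postalveolar→alveolar), same voicing; total 1. Next closest is /ð/ at distance 2.

z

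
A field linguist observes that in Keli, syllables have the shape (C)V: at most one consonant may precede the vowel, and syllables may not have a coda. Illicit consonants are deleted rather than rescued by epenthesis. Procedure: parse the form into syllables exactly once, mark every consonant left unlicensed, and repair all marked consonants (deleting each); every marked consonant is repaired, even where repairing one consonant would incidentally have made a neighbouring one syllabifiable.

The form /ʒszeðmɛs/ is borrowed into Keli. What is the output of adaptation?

Under (C)V, the unsyllabifiable consonants are /ʒ/, /s/, /ð/, /s/ (no codas are permitted; onsets are limited to one consonant).
Each unlicensed consonant is deleted: /ʒ/, /s/, /ð/, /s/.

zemɛ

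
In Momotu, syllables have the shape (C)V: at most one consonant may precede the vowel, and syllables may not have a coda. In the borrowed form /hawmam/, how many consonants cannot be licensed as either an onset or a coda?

2

Syllabifying with onset maximization leaves /w/, /m/ stranded (no codas are permitted; onsets are limited to one consonant).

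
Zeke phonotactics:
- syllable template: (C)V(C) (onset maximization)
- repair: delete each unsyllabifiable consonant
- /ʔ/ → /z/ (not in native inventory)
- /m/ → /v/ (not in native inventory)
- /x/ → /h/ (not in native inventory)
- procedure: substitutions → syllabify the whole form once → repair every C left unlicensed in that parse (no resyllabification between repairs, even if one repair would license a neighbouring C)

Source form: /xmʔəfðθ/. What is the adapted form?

Substitution: /x/ → /h/, /m/ → /v/, /ʔ/ → /z/, giving /hvzəfðθ/.
The consonants /h/, /v/, /ð/, /θ/ cannot be parsed into a legal (C)V(C) syllable (at most one coda consonant is licensed; onsets are limited to one consonant).
Each unlicensed consonant is deleted: /h/, /v/, /ð/, /θ/.

zəf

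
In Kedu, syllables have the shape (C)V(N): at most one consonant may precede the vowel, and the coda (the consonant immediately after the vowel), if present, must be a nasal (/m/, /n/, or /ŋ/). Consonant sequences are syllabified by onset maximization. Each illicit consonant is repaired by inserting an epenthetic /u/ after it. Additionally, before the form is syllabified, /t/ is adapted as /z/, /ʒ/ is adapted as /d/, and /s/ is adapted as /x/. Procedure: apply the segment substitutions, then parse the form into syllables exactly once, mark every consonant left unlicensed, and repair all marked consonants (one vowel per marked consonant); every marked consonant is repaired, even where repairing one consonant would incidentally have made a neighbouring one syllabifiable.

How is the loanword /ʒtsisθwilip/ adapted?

Substitution: /ʒ/ → /d/, /t/ → /z/, /s/ → /x/, giving /dzxixθwilip/.
Syllabifying with onset maximization leaves /d/, /z/, /x/, /θ/, /p/ stranded (only a nasal (/m/, /n/, or /ŋ/) is licensed in coda position; onsets are limited to one consonant).
Each unlicensed consonant becomes the onset of a new syllable: /d/ → /du/, /z/ → /zu/, /x/ → /xu/, /θ/ → /θu/, /p/ → /pu/.

duzuxixuθuwilipu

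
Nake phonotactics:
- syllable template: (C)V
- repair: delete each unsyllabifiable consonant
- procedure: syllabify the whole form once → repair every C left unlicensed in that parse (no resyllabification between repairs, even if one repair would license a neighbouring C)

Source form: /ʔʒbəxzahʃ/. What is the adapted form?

bəza

Under (C)V, the unsyllabifiable consonants are /ʔ/, /ʒ/, /x/, /h/, /ʃ/ (no codas are permitted; onsets are limited to one consonant).
Deletion applies to /ʔ/, /ʒ/, /x/, /h/, /ʃ/.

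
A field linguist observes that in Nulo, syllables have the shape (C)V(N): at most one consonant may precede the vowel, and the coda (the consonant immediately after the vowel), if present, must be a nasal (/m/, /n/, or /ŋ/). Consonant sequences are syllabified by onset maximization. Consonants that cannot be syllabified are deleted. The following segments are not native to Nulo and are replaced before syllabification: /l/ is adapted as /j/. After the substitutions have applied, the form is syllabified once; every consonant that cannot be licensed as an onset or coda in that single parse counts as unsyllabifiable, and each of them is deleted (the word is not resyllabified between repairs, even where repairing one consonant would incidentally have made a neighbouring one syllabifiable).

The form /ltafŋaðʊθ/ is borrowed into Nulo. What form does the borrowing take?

taŋaðʊ

Substitution: /l/ → /j/, giving /jtafŋaðʊθ/.
Under (C)V(N), the unsyllabifiable consonants are /j/, /f/, /θ/ (only a nasal (/m/, /n/, or /ŋ/) is licensed in coda position; onsets are limited to one consonant).
Deletion applies to /j/, /f/, /θ/.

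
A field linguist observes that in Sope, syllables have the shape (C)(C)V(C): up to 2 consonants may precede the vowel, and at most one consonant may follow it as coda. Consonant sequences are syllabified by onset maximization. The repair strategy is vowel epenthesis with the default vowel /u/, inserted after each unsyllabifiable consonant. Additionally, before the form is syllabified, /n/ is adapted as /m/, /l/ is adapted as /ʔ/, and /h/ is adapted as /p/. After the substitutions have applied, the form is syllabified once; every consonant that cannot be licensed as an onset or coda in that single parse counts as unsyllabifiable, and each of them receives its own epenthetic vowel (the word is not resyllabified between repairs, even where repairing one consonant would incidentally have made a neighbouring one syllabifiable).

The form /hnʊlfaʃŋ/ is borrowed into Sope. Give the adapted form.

pmʊʔfaʃŋu

Substitution: /h/ → /p/, /n/ → /m/, /l/ → /ʔ/, giving /pmʊʔfaʃŋ/.
The consonants /ŋ/ cannot be parsed into a legal (C)(C)V(C) syllable (at most one coda consonant is licensed; onsets may contain at most 2 consonants).
Inserting the epenthetic vowel yields /ŋ/ → /ŋu/.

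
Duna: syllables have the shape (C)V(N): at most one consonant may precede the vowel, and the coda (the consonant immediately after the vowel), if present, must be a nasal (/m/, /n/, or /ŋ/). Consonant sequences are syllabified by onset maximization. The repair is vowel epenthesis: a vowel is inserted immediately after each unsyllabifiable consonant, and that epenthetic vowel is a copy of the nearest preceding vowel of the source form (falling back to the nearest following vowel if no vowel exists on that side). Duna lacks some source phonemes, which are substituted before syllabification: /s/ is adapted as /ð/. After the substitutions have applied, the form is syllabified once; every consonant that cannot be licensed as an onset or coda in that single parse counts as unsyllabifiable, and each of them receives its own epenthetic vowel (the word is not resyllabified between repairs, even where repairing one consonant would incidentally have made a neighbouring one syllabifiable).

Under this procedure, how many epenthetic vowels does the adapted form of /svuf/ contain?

After substitution the input is /ðvuf/.
The unsyllabifiable consonants are /ð/, /f/; each receives one epenthetic vowel.

2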